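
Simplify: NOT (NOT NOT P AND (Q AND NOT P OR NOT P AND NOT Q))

NOT (NOT NOT P AND (Q AND NOT P OR NOT P AND NOT Q))
= NOT (NOT NOT P AND NOT P)   — distribution
= NOT P OR P   — De Morgan
= TRUE   — complement

TRUE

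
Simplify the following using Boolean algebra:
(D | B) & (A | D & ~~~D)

(D | B) & A

(D | B) & (A | D & ~~~D)
= (D | B) & (A | D & ~D)   — double negation
= (D | B) & A   — complement / identity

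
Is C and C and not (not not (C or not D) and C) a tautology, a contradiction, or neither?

C and C and not (not not (C or not D) and C)
= C and C and not ((C or not D) and C)   [double negation]
= C and C and not C   [absorption]
= C and not C   [idempotence]
= False   [complement]

contradiction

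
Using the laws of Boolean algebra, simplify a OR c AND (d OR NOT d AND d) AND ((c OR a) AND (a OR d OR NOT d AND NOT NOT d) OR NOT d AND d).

a OR c AND (d OR NOT d AND d) AND ((c OR a) AND (a OR d OR NOT d AND NOT NOT d) OR NOT d AND d)
= a OR c AND (d OR NOT d AND d) AND (c OR a) AND (a OR d OR NOT d AND NOT NOT d)   [complement / identity]
= a OR c AND (d OR NOT d AND d) AND (c OR a) AND (a OR d OR NOT d AND d)   [double negation]
= a OR c AND (d OR NOT d AND d) AND (c AND (d OR NOT d AND d) OR a)   [distribution]
= a OR c AND (d OR NOT d AND d)   [absorption]
= a OR c AND d   [complement / identity]

a OR c AND d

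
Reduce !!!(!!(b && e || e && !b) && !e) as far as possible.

!!!(!!(b && e || e && !b) && !e)
= !!!(!!e && !e)   — distribution
= !(!!e && !e)   — double negation
= !e || e   — De Morgan
= true   — complement

true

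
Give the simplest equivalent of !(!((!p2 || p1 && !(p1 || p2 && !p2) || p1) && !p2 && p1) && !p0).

!p2 && p1 || p0

!(!((!p2 || p1 && !(p1 || p2 && !p2) || p1) && !p2 && p1) && !p0)
= !(!((!p2 || p1 && !p1 || p1) && !p2 && p1) && !p0)
= !(!((!p2 || p1) && !p2 && p1) && !p0)
= (!p2 || p1) && !p2 && p1 || p0
= !p2 && p1 || p0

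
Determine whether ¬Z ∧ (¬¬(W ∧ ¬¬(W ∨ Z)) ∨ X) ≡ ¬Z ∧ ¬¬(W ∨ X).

E1: ¬Z ∧ (¬¬(W ∧ ¬¬(W ∨ Z)) ∨ X)
    = ¬Z ∧ (¬¬(W ∧ (W ∨ Z)) ∨ X)   — double negation
    = ¬Z ∧ (¬¬W ∨ X)   — absorption
    = ¬Z ∧ (W ∨ X)   — double negation
E2: ¬Z ∧ ¬¬(W ∨ X)
    = ¬Z ∧ (W ∨ X)   — double negation
Both reduce to ¬Z ∧ (W ∨ X), so they are equivalent.

Yes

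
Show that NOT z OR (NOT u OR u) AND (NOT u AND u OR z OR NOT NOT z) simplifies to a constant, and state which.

NOT z OR (NOT u OR u) AND (NOT u AND u OR z OR NOT NOT z)
= NOT z OR (NOT u OR u) AND (z OR NOT NOT z)   — complement / identity
= NOT z OR z OR NOT NOT z   — complement / identity
= NOT z OR z OR z   — double negation
= NOT z OR z   — idempotence
= TRUE   — complement

TRUE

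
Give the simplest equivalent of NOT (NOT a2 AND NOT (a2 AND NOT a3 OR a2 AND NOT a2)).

a2

NOT (NOT a2 AND NOT (a2 AND NOT a3 OR a2 AND NOT a2))
= NOT (NOT a2 AND NOT (a2 AND NOT a3))   (complement / identity)
= a2 OR a2 AND NOT a3   (De Morgan)
= a2   (absorption)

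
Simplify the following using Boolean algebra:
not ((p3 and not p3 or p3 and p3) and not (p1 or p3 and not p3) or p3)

not p3

not ((p3 and not p3 or p3 and p3) and not (p1 or p3 and not p3) or p3)
= not (p3 and not (p1 or p3 and not p3) or p3)   — distribution
= not (p3 and not p1 or p3)   — complement / identity
= not p3   — absorption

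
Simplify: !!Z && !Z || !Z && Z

!!Z && !Z || !Z && Z
= Z && !Z || !Z && Z   — double negation
= !Z && Z   — complement / identity
= false   — complement

false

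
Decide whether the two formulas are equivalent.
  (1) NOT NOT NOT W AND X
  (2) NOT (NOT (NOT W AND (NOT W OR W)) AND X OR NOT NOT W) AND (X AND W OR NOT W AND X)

Yes

E1: NOT NOT NOT W AND X
    = NOT W AND X
E2: NOT (NOT (NOT W AND (NOT W OR W)) AND X OR NOT NOT W) AND (X AND W OR NOT W AND X)
    = NOT (NOT (NOT W AND (NOT W OR W)) AND X OR NOT NOT W) AND X
    = NOT (NOT NOT W AND X OR NOT NOT W) AND X
    = NOT NOT NOT W AND X
    = NOT W AND X
Both reduce to NOT W AND X, so they are equivalent.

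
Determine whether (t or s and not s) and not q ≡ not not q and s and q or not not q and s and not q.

E1: (t or s and not s) and not q
    = t and not q
E2: not not q and s and q or not not q and s and not q
    = not not q and s
    = q and s
These differ: at q=0, s=1, t=1, E1 = 1 but E2 = 0.

No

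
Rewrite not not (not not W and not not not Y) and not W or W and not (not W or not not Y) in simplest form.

not not (not not W and not not not Y) and not W or W and not (not W or not not Y)
= not (not W or not not Y) and not W or W and not (not W or not not Y)   [De Morgan]
= not (not W or not not Y)   [distribution]
= W and not Y   [De Morgan]

W and not Y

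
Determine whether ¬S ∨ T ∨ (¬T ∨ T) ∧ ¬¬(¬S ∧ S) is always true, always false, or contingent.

contingent

¬S ∨ T ∨ (¬T ∨ T) ∧ ¬¬(¬S ∧ S)
= ¬S ∨ T ∨ ¬¬(¬S ∧ S)
= ¬S ∨ T ∨ ¬S ∧ S
= ¬S ∨ T
This depends on S, T, so it is not a constant.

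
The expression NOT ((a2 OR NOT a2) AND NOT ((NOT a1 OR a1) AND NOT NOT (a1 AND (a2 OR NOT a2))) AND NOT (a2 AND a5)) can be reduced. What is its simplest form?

a1 OR a2 AND a5

NOT ((a2 OR NOT a2) AND NOT ((NOT a1 OR a1) AND NOT NOT (a1 AND (a2 OR NOT a2))) AND NOT (a2 AND a5))
= NOT (NOT ((NOT a1 OR a1) AND NOT NOT (a1 AND (a2 OR NOT a2))) AND NOT (a2 AND a5))   — complement / identity
= NOT (NOT NOT NOT (a1 AND (a2 OR NOT a2)) AND NOT (a2 AND a5))   — complement / identity
= NOT (NOT (a1 AND (a2 OR NOT a2)) AND NOT (a2 AND a5))   — double negation
= NOT (NOT a1 AND NOT (a2 AND a5))   — complement / identity
= a1 OR a2 AND a5   — De Morgan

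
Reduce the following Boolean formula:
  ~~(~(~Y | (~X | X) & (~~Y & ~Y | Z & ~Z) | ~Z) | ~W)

~~(~(~Y | (~X | X) & (~~Y & ~Y | Z & ~Z) | ~Z) | ~W)
= ~~(~(~Y | (~X | X) & (Y & ~Y | Z & ~Z) | ~Z) | ~W)   (double negation)
= ~~(~(~Y | (~X | X) & Z & ~Z | ~Z) | ~W)   (complement / identity)
= ~~(~(~Y | Z & ~Z | ~Z) | ~W)   (complement / identity)
= ~(~Y | Z & ~Z | ~Z) | ~W   (double negation)
= ~(~Y | ~Z) | ~W   (complement / identity)
= Y & Z | ~W   (De Morgan)

Y & Z | ~W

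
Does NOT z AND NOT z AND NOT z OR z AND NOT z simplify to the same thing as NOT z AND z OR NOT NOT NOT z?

E1: NOT z AND NOT z AND NOT z OR z AND NOT z
    = NOT z AND NOT z OR z AND NOT z   — idempotence
    = NOT z   — distribution
E2: NOT z AND z OR NOT NOT NOT z
    = NOT z AND z OR NOT z   — double negation
    = NOT z   — complement / identity
Both reduce to NOT z, so they are equivalent.

Yes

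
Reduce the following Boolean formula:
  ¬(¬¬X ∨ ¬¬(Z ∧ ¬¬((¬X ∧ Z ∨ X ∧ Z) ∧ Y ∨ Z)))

¬(¬¬X ∨ ¬¬(Z ∧ ¬¬((¬X ∧ Z ∨ X ∧ Z) ∧ Y ∨ Z)))
= ¬(¬¬X ∨ ¬¬(Z ∧ ((¬X ∧ Z ∨ X ∧ Z) ∧ Y ∨ Z)))
= ¬(¬¬X ∨ ¬¬(Z ∧ (Z ∧ Y ∨ Z)))
= ¬(¬¬X ∨ ¬¬(Z ∧ Z))
= ¬X ∧ ¬(Z ∧ Z)
= ¬X ∧ ¬Z

¬X ∧ ¬Z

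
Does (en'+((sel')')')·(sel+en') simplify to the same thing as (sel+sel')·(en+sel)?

E1: (en'+((sel')')')·(sel+en')
    = en'+((sel')')'·sel   [distribution]
    = en'+sel'·sel   [double negation]
    = en'   [complement / identity]
E2: (sel+sel')·(en+sel)
    = en+sel   [complement / identity]
These differ: at en=1, sel=0, E1 = 0 but E2 = 1.

No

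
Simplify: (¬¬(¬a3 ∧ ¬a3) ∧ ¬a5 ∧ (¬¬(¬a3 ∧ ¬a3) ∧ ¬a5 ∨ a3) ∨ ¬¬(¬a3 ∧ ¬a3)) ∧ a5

(¬¬(¬a3 ∧ ¬a3) ∧ ¬a5 ∧ (¬¬(¬a3 ∧ ¬a3) ∧ ¬a5 ∨ a3) ∨ ¬¬(¬a3 ∧ ¬a3)) ∧ a5
= (¬¬(¬a3 ∧ ¬a3) ∧ ¬a5 ∨ ¬¬(¬a3 ∧ ¬a3)) ∧ a5   (absorption)
= ¬¬(¬a3 ∧ ¬a3) ∧ a5   (absorption)
= ¬(a3 ∨ a3) ∧ a5   (De Morgan)
= ¬a3 ∧ a5   (idempotence)

¬a3 ∧ a5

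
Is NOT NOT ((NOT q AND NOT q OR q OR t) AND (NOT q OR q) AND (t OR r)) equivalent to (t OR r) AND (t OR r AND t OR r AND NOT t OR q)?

Yes

E1: NOT NOT ((NOT q AND NOT q OR q OR t) AND (NOT q OR q) AND (t OR r))
    = NOT NOT ((NOT q OR q OR t) AND (NOT q OR q) AND (t OR r))   (idempotence)
    = (NOT q OR q OR t) AND (NOT q OR q) AND (t OR r)   (double negation)
    = (NOT q OR q) AND (t OR r)   (absorption)
    = t OR r   (complement / identity)
E2: (t OR r) AND (t OR r AND t OR r AND NOT t OR q)
    = (t OR r) AND (t OR r OR q)   (distribution)
    = t OR r   (absorption)
Both reduce to t OR r, so they are equivalent.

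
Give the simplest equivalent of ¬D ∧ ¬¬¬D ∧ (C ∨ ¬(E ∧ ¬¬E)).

¬D ∧ (C ∨ ¬E)

¬D ∧ ¬¬¬D ∧ (C ∨ ¬(E ∧ ¬¬E))
= ¬D ∧ ¬¬¬D ∧ (C ∨ ¬(E ∧ E))   — double negation
= ¬D ∧ ¬D ∧ (C ∨ ¬(E ∧ E))   — double negation
= ¬D ∧ ¬D ∧ (C ∨ ¬E)   — idempotence
= ¬D ∧ (C ∨ ¬E)   — idempotence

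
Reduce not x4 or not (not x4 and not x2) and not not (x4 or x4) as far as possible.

True

not x4 or not (not x4 and not x2) and not not (x4 or x4)
= not x4 or (x4 or x2) and not not (x4 or x4)
= not x4 or (x4 or x2) and not not x4
= not x4 or (x4 or x2) and x4
= not x4 or x4
= True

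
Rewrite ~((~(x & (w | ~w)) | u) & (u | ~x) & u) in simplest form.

~u

~((~(x & (w | ~w)) | u) & (u | ~x) & u)
= ~((u | ~(x & (w | ~w)) & ~x) & u)   (distribution)
= ~((u | ~x & ~x) & u)   (complement / identity)
= ~((u | ~x) & u)   (idempotence)
= ~u   (absorption)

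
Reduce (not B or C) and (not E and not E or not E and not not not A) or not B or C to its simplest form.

(not B or C) and (not E and not E or not E and not not not A) or not B or C
= (not B or C) and (not E or not not not A) and not E or not B or C   [distribution]
= (not B or C) and (not E or not A) and not E or not B or C   [double negation]
= (not B or C) and not E or not B or C   [absorption]
= not B or C   [absorption]

not B or C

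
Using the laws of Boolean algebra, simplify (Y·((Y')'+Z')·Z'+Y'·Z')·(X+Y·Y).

(Y·((Y')'+Z')·Z'+Y'·Z')·(X+Y·Y)
= Z'·(Y·((Y')'+Z')+Y')·(X+Y·Y)   [distribution]
= Z'·(Y·((Y')'+Z')+Y')·(X+Y)   [idempotence]
= Z'·(Y·(Y+Z')+Y')·(X+Y)   [double negation]
= Z'·(Y+Y')·(X+Y)   [absorption]
= Z'·(X+Y)   [complement / identity]

Z'·(X+Y)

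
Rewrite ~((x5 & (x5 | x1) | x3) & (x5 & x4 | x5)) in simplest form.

~x5

~((x5 & (x5 | x1) | x3) & (x5 & x4 | x5))
= ~((x5 & (x5 | x1) | x3) & x5)   [absorption]
= ~((x5 | x3) & x5)   [absorption]
= ~x5   [absorption]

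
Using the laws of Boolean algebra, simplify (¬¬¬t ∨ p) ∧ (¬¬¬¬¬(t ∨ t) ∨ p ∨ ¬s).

¬t ∨ p

(¬¬¬t ∨ p) ∧ (¬¬¬¬¬(t ∨ t) ∨ p ∨ ¬s)
= (¬¬¬t ∨ p) ∧ (¬¬¬(t ∨ t) ∨ p ∨ ¬s)   [double negation]
= (¬¬¬t ∨ p) ∧ (¬¬¬t ∨ p ∨ ¬s)   [idempotence]
= ¬¬¬t ∨ p   [absorption]
= ¬t ∨ p   [double negation]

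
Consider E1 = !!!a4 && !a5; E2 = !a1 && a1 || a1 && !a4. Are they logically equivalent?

No

E1: !!!a4 && !a5
    = !a4 && !a5
E2: !a1 && a1 || a1 && !a4
    = a1 && !a4
These differ: at a1=0, a4=0, a5=0, E1 = 1 but E2 = 0.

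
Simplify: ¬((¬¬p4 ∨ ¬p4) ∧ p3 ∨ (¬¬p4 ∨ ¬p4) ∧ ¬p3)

¬((¬¬p4 ∨ ¬p4) ∧ p3 ∨ (¬¬p4 ∨ ¬p4) ∧ ¬p3)
= ¬(¬¬p4 ∨ ¬p4)
= ¬p4 ∧ p4
= False

False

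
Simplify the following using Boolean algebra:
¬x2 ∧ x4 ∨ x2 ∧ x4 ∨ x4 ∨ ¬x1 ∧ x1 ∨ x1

x4 ∨ x1

¬x2 ∧ x4 ∨ x2 ∧ x4 ∨ x4 ∨ ¬x1 ∧ x1 ∨ x1
= x4 ∨ x4 ∨ ¬x1 ∧ x1 ∨ x1   [distribution]
= x4 ∨ x4 ∨ x1   [complement / identity]
= x4 ∨ x1   [idempotence]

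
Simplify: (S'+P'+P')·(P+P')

S'+P'

(S'+P'+P')·(P+P')
= (S'+P')·(P+P')
= S'+P'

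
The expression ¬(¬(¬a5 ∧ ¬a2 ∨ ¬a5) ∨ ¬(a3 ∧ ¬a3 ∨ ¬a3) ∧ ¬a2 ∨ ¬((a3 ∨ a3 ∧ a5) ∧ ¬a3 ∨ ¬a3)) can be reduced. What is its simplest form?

¬a5 ∧ ¬a3

¬(¬(¬a5 ∧ ¬a2 ∨ ¬a5) ∨ ¬(a3 ∧ ¬a3 ∨ ¬a3) ∧ ¬a2 ∨ ¬((a3 ∨ a3 ∧ a5) ∧ ¬a3 ∨ ¬a3))
= ¬(¬(¬a5 ∧ ¬a2 ∨ ¬a5) ∨ ¬(a3 ∧ ¬a3 ∨ ¬a3) ∧ ¬a2 ∨ ¬(a3 ∧ ¬a3 ∨ ¬a3))   — absorption
= ¬(¬(¬a5 ∧ ¬a2 ∨ ¬a5) ∨ ¬(a3 ∧ ¬a3 ∨ ¬a3))   — absorption
= ¬(¬¬a5 ∨ ¬(a3 ∧ ¬a3 ∨ ¬a3))   — absorption
= ¬(¬¬a5 ∨ ¬¬a3)   — complement / identity
= ¬a5 ∧ ¬a3   — De Morgan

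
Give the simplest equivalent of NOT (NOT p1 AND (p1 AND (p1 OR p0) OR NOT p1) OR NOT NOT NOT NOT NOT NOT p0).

p1 AND NOT p0

NOT (NOT p1 AND (p1 AND (p1 OR p0) OR NOT p1) OR NOT NOT NOT NOT NOT NOT p0)
= NOT (NOT p1 AND (p1 OR NOT p1) OR NOT NOT NOT NOT NOT NOT p0)   [absorption]
= NOT (NOT p1 OR NOT NOT NOT NOT NOT NOT p0)   [complement / identity]
= p1 AND NOT NOT NOT NOT NOT p0   [De Morgan]
= p1 AND NOT NOT NOT p0   [double negation]
= p1 AND NOT p0   [double negation]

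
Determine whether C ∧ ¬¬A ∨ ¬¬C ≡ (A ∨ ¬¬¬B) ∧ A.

E1: C ∧ ¬¬A ∨ ¬¬C
    = C ∧ ¬¬A ∨ C   (double negation)
    = C ∧ A ∨ C   (double negation)
    = C   (absorption)
E2: (A ∨ ¬¬¬B) ∧ A
    = (A ∨ ¬B) ∧ A   (double negation)
    = A   (absorption)
These differ: at A=1, B=0, C=0, E1 = 0 but E2 = 1.

No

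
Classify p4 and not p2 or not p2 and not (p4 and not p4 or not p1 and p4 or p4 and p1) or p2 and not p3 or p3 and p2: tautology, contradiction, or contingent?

tautology

p4 and not p2 or not p2 and not (p4 and not p4 or not p1 and p4 or p4 and p1) or p2 and not p3 or p3 and p2
= p4 and not p2 or not p2 and not (not p1 and p4 or p4 and p1) or p2 and not p3 or p3 and p2   (complement / identity)
= p4 and not p2 or not p2 and not (not p1 and p4 or p4 and p1) or p2   (distribution)
= p4 and not p2 or not p2 and not p4 or p2   (distribution)
= not p2 or p2   (distribution)
= True   (complement)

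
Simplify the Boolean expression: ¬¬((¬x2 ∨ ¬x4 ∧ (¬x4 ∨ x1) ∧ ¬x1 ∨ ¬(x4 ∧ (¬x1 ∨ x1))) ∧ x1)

(¬x2 ∨ ¬x4) ∧ x1

¬¬((¬x2 ∨ ¬x4 ∧ (¬x4 ∨ x1) ∧ ¬x1 ∨ ¬(x4 ∧ (¬x1 ∨ x1))) ∧ x1)
= ¬¬((¬x2 ∨ ¬x4 ∧ (¬x4 ∨ x1) ∧ ¬x1 ∨ ¬x4) ∧ x1)   [complement / identity]
= ¬¬((¬x2 ∨ ¬x4 ∧ ¬x1 ∨ ¬x4) ∧ x1)   [absorption]
= ¬¬((¬x2 ∨ ¬x4) ∧ x1)   [absorption]
= (¬x2 ∨ ¬x4) ∧ x1   [double negation]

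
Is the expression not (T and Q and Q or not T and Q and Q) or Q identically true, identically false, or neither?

identically true

not (T and Q and Q or not T and Q and Q) or Q
= not (Q and Q) or Q
= not Q or Q
= True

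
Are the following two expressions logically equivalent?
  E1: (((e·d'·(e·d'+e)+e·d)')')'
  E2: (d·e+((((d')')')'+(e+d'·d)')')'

Yes

E1: (((e·d'·(e·d'+e)+e·d)')')'
    = (((e·d'+e·d)')')'   — absorption
    = ((e')')'   — distribution
    = e'   — double negation
E2: (d·e+((((d')')')'+(e+d'·d)')')'
    = (d·e+((((d')')')'+e')')'   — complement / identity
    = (d·e+((d')'+e')')'   — double negation
    = (d·e+d'·e)'   — De Morgan
    = e'   — distribution
Both reduce to e', so they are equivalent.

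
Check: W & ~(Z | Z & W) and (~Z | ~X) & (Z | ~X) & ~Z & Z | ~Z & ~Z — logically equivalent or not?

No

E1: W & ~(Z | Z & W)
    = W & ~Z   — absorption
E2: (~Z | ~X) & (Z | ~X) & ~Z & Z | ~Z & ~Z
    = (~Z & Z | ~X) & ~Z & Z | ~Z & ~Z   — distribution
    = ~Z & Z | ~Z & ~Z   — absorption
    = ~Z   — distribution
These differ: at W=0, X=0, Z=0, E1 = 0 but E2 = 1.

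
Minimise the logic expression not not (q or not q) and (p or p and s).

not not (q or not q) and (p or p and s)
= (q or not q) and (p or p and s)   [double negation]
= p or p and s   [complement / identity]
= p   [absorption]

p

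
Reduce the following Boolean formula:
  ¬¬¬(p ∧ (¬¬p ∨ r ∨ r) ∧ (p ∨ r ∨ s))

¬¬¬(p ∧ (¬¬p ∨ r ∨ r) ∧ (p ∨ r ∨ s))
= ¬(p ∧ (¬¬p ∨ r ∨ r) ∧ (p ∨ r ∨ s))   [double negation]
= ¬(p ∧ (¬¬p ∨ r) ∧ (p ∨ r ∨ s))   [idempotence]
= ¬(p ∧ (p ∨ r) ∧ (p ∨ r ∨ s))   [double negation]
= ¬(p ∧ (p ∨ r))   [absorption]
= ¬p   [absorption]

¬p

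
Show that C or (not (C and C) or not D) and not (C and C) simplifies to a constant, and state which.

C or (not (C and C) or not D) and not (C and C)
= C or not (C and C)   — absorption
= C or not C   — idempotence
= True   — complement

True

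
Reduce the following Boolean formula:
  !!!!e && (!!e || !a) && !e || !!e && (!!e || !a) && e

e

!!!!e && (!!e || !a) && !e || !!e && (!!e || !a) && e
= !!e && (!!e || !a) && !e || !!e && (!!e || !a) && e
= !!e && (!!e || !a)
= !!e
= e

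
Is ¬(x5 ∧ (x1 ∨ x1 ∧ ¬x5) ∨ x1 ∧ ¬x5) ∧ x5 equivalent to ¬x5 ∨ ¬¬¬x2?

No

E1: ¬(x5 ∧ (x1 ∨ x1 ∧ ¬x5) ∨ x1 ∧ ¬x5) ∧ x5
    = ¬(x5 ∧ x1 ∨ x1 ∧ ¬x5) ∧ x5   [absorption]
    = ¬x1 ∧ x5   [distribution]
E2: ¬x5 ∨ ¬¬¬x2
    = ¬x5 ∨ ¬x2   [double negation]
These differ: at x1=1, x2=0, x5=0, E1 = 0 but E2 = 1.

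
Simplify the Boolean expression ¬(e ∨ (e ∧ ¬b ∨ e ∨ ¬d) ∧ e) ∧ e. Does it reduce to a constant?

¬(e ∨ (e ∧ ¬b ∨ e ∨ ¬d) ∧ e) ∧ e
= ¬(e ∨ (e ∨ ¬d) ∧ e) ∧ e
= ¬(e ∨ e) ∧ e
= ¬e ∧ e
= False

False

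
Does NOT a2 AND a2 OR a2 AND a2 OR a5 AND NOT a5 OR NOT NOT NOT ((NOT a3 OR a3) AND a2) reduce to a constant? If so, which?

NOT a2 AND a2 OR a2 AND a2 OR a5 AND NOT a5 OR NOT NOT NOT ((NOT a3 OR a3) AND a2)
= a2 OR a5 AND NOT a5 OR NOT NOT NOT ((NOT a3 OR a3) AND a2)   — distribution
= a2 OR a5 AND NOT a5 OR NOT NOT NOT a2   — complement / identity
= a2 OR NOT NOT NOT a2   — complement / identity
= a2 OR NOT a2   — double negation
= TRUE   — complement

yes, True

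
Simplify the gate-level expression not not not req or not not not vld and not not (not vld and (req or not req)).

not req or not vld

not not not req or not not not vld and not not (not vld and (req or not req))
= not not not req or not not not vld and not not not vld   (complement / identity)
= not not not req or not not not vld   (idempotence)
= not not not req or not vld   (double negation)
= not req or not vld   (double negation)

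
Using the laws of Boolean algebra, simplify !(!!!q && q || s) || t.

!s || t

!(!!!q && q || s) || t
= !(!q && q || s) || t   [double negation]
= !s || t   [complement / identity]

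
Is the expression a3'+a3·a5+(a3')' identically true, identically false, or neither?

a3'+a3·a5+(a3')'
= a3'+a3·a5+a3   — double negation
= a3'+a3   — absorption
= 1   — complement

identically true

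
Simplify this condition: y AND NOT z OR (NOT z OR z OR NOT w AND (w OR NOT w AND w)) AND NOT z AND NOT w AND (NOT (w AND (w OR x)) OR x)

NOT z AND (y OR NOT w)

y AND NOT z OR (NOT z OR z OR NOT w AND (w OR NOT w AND w)) AND NOT z AND NOT w AND (NOT (w AND (w OR x)) OR x)
= y AND NOT z OR (NOT z OR z OR NOT w AND w) AND NOT z AND NOT w AND (NOT (w AND (w OR x)) OR x)
= y AND NOT z OR (NOT z OR z OR NOT w AND w) AND NOT z AND NOT w AND (NOT w OR x)
= y AND NOT z OR (NOT z OR z) AND NOT z AND NOT w AND (NOT w OR x)
= y AND NOT z OR (NOT z OR z) AND NOT z AND NOT w
= y AND NOT z OR NOT z AND NOT w
= NOT z AND (y OR NOT w)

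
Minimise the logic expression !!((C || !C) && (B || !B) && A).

A

!!((C || !C) && (B || !B) && A)
= (C || !C) && (B || !B) && A   (double negation)
= (C || !C) && A   (complement / identity)
= A   (complement / identity)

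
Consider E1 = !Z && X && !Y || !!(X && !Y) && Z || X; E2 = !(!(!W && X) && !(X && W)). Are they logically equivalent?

E1: !Z && X && !Y || !!(X && !Y) && Z || X
    = !Z && X && !Y || X && !Y && Z || X   [double negation]
    = X && !Y || X   [distribution]
    = X   [absorption]
E2: !(!(!W && X) && !(X && W))
    = !W && X || X && W   [De Morgan]
    = X   [distribution]
Both reduce to X, so they are equivalent.

Yes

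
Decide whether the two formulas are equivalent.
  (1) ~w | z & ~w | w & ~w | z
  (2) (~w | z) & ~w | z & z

Yes

E1: ~w | z & ~w | w & ~w | z
    = ~w | z & ~w | z   (complement / identity)
    = ~w | z   (absorption)
E2: (~w | z) & ~w | z & z
    = ~w | z & z   (absorption)
    = ~w | z   (idempotence)
Both reduce to ~w | z, so they are equivalent.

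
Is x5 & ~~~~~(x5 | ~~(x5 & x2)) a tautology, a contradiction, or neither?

contradiction

x5 & ~~~~~(x5 | ~~(x5 & x2))
= x5 & ~~~~~(x5 | x5 & x2)   — double negation
= x5 & ~~~(x5 | x5 & x2)   — double negation
= x5 & ~(x5 | x5 & x2)   — double negation
= x5 & ~x5   — absorption
= 0   — complement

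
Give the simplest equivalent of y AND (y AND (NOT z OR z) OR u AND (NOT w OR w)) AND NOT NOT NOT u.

y AND NOT u

y AND (y AND (NOT z OR z) OR u AND (NOT w OR w)) AND NOT NOT NOT u
= y AND (y AND (NOT z OR z) OR u AND (NOT w OR w)) AND NOT u   (double negation)
= y AND (y AND (NOT z OR z) OR u) AND NOT u   (complement / identity)
= y AND (y OR u) AND NOT u   (complement / identity)
= y AND NOT u   (absorption)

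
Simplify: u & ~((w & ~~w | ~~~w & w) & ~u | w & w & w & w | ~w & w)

u & ~((w & ~~w | ~~~w & w) & ~u | w & w & w & w | ~w & w)
= u & ~((w & w | ~~~w & w) & ~u | w & w & w & w | ~w & w)   (double negation)
= u & ~((w & w | ~w & w) & ~u | w & w & w & w | ~w & w)   (double negation)
= u & ~((w & w | ~w & w) & ~u | w & w | ~w & w)   (idempotence)
= u & ~(w & w | ~w & w)   (absorption)
= u & ~w   (distribution)

u & ~w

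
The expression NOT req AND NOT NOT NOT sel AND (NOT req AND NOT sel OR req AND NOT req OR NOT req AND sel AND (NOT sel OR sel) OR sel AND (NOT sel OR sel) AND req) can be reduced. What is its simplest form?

NOT req AND NOT NOT NOT sel AND (NOT req AND NOT sel OR req AND NOT req OR NOT req AND sel AND (NOT sel OR sel) OR sel AND (NOT sel OR sel) AND req)
= NOT req AND NOT NOT NOT sel AND (NOT req AND NOT sel OR NOT req AND sel AND (NOT sel OR sel) OR sel AND (NOT sel OR sel) AND req)   [complement / identity]
= NOT req AND NOT sel AND (NOT req AND NOT sel OR NOT req AND sel AND (NOT sel OR sel) OR sel AND (NOT sel OR sel) AND req)   [double negation]
= NOT req AND NOT sel AND (NOT req AND NOT sel OR sel AND (NOT sel OR sel))   [distribution]
= NOT req AND NOT sel AND (NOT req AND NOT sel OR sel)   [complement / identity]
= NOT req AND NOT sel   [absorption]

NOT req AND NOT sel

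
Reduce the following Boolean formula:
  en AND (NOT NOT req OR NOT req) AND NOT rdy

en AND (NOT NOT req OR NOT req) AND NOT rdy
= en AND (req OR NOT req) AND NOT rdy   — double negation
= en AND NOT rdy   — complement / identity

en AND NOT rdy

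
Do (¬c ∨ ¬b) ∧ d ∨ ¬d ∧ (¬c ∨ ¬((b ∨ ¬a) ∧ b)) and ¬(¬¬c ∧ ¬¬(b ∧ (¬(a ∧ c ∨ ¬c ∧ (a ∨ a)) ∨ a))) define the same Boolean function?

E1: (¬c ∨ ¬b) ∧ d ∨ ¬d ∧ (¬c ∨ ¬((b ∨ ¬a) ∧ b))
    = (¬c ∨ ¬b) ∧ d ∨ ¬d ∧ (¬c ∨ ¬b)   (absorption)
    = ¬c ∨ ¬b   (distribution)
E2: ¬(¬¬c ∧ ¬¬(b ∧ (¬(a ∧ c ∨ ¬c ∧ (a ∨ a)) ∨ a)))
    = ¬(¬¬c ∧ ¬¬(b ∧ (¬(a ∧ c ∨ ¬c ∧ a) ∨ a)))   (idempotence)
    = ¬c ∨ ¬(b ∧ (¬(a ∧ c ∨ ¬c ∧ a) ∨ a))   (De Morgan)
    = ¬c ∨ ¬(b ∧ (¬a ∨ a))   (distribution)
    = ¬c ∨ ¬b   (complement / identity)
Both reduce to ¬c ∨ ¬b, so they are equivalent.

Yes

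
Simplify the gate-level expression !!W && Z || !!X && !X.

W && Z

!!W && Z || !!X && !X
= W && Z || !!X && !X   [double negation]
= W && Z || X && !X   [double negation]
= W && Z   [complement / identity]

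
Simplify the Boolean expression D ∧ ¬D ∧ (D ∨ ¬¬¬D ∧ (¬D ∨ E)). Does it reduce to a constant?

D ∧ ¬D ∧ (D ∨ ¬¬¬D ∧ (¬D ∨ E))
= D ∧ ¬D ∧ (D ∨ ¬D ∧ (¬D ∨ E))
= D ∧ ¬D ∧ (D ∨ ¬D)
= D ∧ ¬D
= False

False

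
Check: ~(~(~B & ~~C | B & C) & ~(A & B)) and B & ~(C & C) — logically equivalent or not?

No

E1: ~(~(~B & ~~C | B & C) & ~(A & B))
    = ~B & ~~C | B & C | A & B   — De Morgan
    = ~B & C | B & C | A & B   — double negation
    = C | A & B   — distribution
E2: B & ~(C & C)
    = B & ~C   — idempotence
These differ: at A=1, B=1, C=1, E1 = 1 but E2 = 0.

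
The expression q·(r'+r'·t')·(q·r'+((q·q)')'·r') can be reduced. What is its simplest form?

q·r'

q·(r'+r'·t')·(q·r'+((q·q)')'·r')
= q·(r'+r'·t')·(q·r'+q·q·r')
= q·(r'+r'·t')·(q·r'+q·r')
= q·(r'+r'·t')·q·r'
= q·r'·q·r'
= q·r'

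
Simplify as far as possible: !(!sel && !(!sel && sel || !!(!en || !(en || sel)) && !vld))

sel || !en && !vld

!(!sel && !(!sel && sel || !!(!en || !(en || sel)) && !vld))
= !(!sel && !(!sel && sel || !(en && (en || sel)) && !vld))   [De Morgan]
= !(!sel && !(!sel && sel || !en && !vld))   [absorption]
= sel || !sel && sel || !en && !vld   [De Morgan]
= sel || !en && !vld   [complement / identity]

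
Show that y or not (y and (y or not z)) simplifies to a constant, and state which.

True

y or not (y and (y or not z))
= y or not y   [absorption]
= True   [complement]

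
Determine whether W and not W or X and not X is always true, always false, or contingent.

W and not W or X and not X
= X and not X   (complement / identity)
= False   (complement)

always false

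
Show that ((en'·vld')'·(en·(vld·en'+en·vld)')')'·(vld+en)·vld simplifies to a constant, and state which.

((en'·vld')'·(en·(vld·en'+en·vld)')')'·(vld+en)·vld
= ((en'·vld')'·(en·vld')')'·(vld+en)·vld   [distribution]
= (en'·vld'+en·vld')·(vld+en)·vld   [De Morgan]
= vld'·(vld+en)·vld   [distribution]
= vld'·vld   [absorption]
= 0   [complement]

0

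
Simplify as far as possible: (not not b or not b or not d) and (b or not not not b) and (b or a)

(not not b or not b or not d) and (b or not not not b) and (b or a)
= (b or not b or not d) and (b or not not not b) and (b or a)   [double negation]
= (b or not b or not d) and (b or not b) and (b or a)   [double negation]
= (b or not b) and (b or a)   [absorption]
= b or a   [complement / identity]

b or a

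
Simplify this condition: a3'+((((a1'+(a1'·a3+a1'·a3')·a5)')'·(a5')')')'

a3'+((((a1'+(a1'·a3+a1'·a3')·a5)')'·(a5')')')'
= a3'+((a1'+(a1'·a3+a1'·a3')·a5)'+a5')'   — De Morgan
= a3'+(a1'+(a1'·a3+a1'·a3')·a5)·a5   — De Morgan
= a3'+(a1'+a1'·a5)·a5   — distribution
= a3'+a1'·a5   — absorption

a3'+a1'·a5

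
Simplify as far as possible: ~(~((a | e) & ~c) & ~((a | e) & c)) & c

(a | e) & c

~(~((a | e) & ~c) & ~((a | e) & c)) & c
= ((a | e) & ~c | (a | e) & c) & c   — De Morgan
= (a | e) & c   — distribution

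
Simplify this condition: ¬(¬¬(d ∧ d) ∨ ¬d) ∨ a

a

¬(¬¬(d ∧ d) ∨ ¬d) ∨ a
= ¬(¬¬d ∨ ¬d) ∨ a   — idempotence
= ¬d ∧ d ∨ a   — De Morgan
= a   — complement / identity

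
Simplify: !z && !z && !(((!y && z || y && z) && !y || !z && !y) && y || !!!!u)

!z && !u

!z && !z && !(((!y && z || y && z) && !y || !z && !y) && y || !!!!u)
= !z && !(((!y && z || y && z) && !y || !z && !y) && y || !!!!u)
= !z && !((z && !y || !z && !y) && y || !!!!u)
= !z && !(!y && y || !!!!u)
= !z && !!!!!u
= !z && !!!u
= !z && !u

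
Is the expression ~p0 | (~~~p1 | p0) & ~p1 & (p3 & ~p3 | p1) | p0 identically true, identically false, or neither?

identically true

~p0 | (~~~p1 | p0) & ~p1 & (p3 & ~p3 | p1) | p0
= ~p0 | (~~~p1 | p0) & ~p1 & p1 | p0   [complement / identity]
= ~p0 | (~p1 | p0) & ~p1 & p1 | p0   [double negation]
= ~p0 | ~p1 & p1 | p0   [absorption]
= ~p0 | p0   [complement / identity]
= 1   [complement]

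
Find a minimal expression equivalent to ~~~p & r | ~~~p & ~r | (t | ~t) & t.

~~~p & r | ~~~p & ~r | (t | ~t) & t
= ~~~p | (t | ~t) & t
= ~~~p | t
= ~p | t

~p | t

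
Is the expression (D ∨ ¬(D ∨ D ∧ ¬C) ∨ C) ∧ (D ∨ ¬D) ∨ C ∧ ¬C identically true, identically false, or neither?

(D ∨ ¬(D ∨ D ∧ ¬C) ∨ C) ∧ (D ∨ ¬D) ∨ C ∧ ¬C
= (D ∨ ¬(D ∨ D ∧ ¬C) ∨ C) ∧ (D ∨ ¬D)   (complement / identity)
= (D ∨ ¬D ∨ C) ∧ (D ∨ ¬D)   (absorption)
= D ∨ ¬D   (absorption)
= True   (complement)

identically true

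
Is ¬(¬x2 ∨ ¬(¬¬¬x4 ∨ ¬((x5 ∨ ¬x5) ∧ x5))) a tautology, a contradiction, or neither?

neither

¬(¬x2 ∨ ¬(¬¬¬x4 ∨ ¬((x5 ∨ ¬x5) ∧ x5)))
= x2 ∧ (¬¬¬x4 ∨ ¬((x5 ∨ ¬x5) ∧ x5))   [De Morgan]
= x2 ∧ (¬¬¬x4 ∨ ¬x5)   [complement / identity]
= x2 ∧ (¬x4 ∨ ¬x5)   [double negation]
This depends on x2, x4, x5, so it is not a constant.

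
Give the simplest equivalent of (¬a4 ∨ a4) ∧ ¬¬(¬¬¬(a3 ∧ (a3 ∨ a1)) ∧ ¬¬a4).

(¬a4 ∨ a4) ∧ ¬¬(¬¬¬(a3 ∧ (a3 ∨ a1)) ∧ ¬¬a4)
= ¬¬(¬¬¬(a3 ∧ (a3 ∨ a1)) ∧ ¬¬a4)   (complement / identity)
= ¬¬(¬¬¬a3 ∧ ¬¬a4)   (absorption)
= ¬(¬¬a3 ∨ ¬a4)   (De Morgan)
= ¬a3 ∧ a4   (De Morgan)

¬a3 ∧ a4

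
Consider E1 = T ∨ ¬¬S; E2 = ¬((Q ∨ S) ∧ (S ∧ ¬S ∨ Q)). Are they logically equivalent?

E1: T ∨ ¬¬S
    = T ∨ S
E2: ¬((Q ∨ S) ∧ (S ∧ ¬S ∨ Q))
    = ¬((Q ∨ S) ∧ Q)
    = ¬Q
These differ: at Q=1, S=0, T=1, E1 = 1 but E2 = 0.

No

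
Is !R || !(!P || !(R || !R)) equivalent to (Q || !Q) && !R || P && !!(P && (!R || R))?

Yes

E1: !R || !(!P || !(R || !R))
    = !R || P && (R || !R)   — De Morgan
    = !R || P   — complement / identity
E2: (Q || !Q) && !R || P && !!(P && (!R || R))
    = (Q || !Q) && !R || P && !!P   — complement / identity
    = !R || P && !!P   — complement / identity
    = !R || P && P   — double negation
    = !R || P   — idempotence
Both reduce to !R || P, so they are equivalent.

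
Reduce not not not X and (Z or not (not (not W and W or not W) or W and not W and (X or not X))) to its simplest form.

not X and (Z or not W)

not not not X and (Z or not (not (not W and W or not W) or W and not W and (X or not X)))
= not not not X and (Z or not (not not W or W and not W and (X or not X)))   [complement / identity]
= not not not X and (Z or not (not not W or W and not W))   [complement / identity]
= not not not X and (Z or not (W or W and not W))   [double negation]
= not X and (Z or not (W or W and not W))   [double negation]
= not X and (Z or not W)   [complement / identity]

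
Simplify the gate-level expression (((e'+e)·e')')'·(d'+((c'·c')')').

(((e'+e)·e')')'·(d'+((c'·c')')')
= ((e')')'·(d'+((c'·c')')')
= ((e')')'·(d'+((c')')')
= e'·(d'+((c')')')
= e'·(d'+c')

e'·(d'+c')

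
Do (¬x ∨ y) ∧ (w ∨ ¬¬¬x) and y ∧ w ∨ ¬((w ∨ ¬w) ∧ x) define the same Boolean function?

Yes

E1: (¬x ∨ y) ∧ (w ∨ ¬¬¬x)
    = (¬x ∨ y) ∧ (w ∨ ¬x)   — double negation
    = y ∧ w ∨ ¬x   — distribution
E2: y ∧ w ∨ ¬((w ∨ ¬w) ∧ x)
    = y ∧ w ∨ ¬x   — complement / identity
Both reduce to y ∧ w ∨ ¬x, so they are equivalent.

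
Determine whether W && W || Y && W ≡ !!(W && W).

E1: W && W || Y && W
    = W && (W || Y)
    = W
E2: !!(W && W)
    = W && W
    = W
Both reduce to W, so they are equivalent.

Yes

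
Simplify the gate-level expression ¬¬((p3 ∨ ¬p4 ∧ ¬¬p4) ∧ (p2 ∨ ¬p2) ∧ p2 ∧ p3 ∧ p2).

¬¬((p3 ∨ ¬p4 ∧ ¬¬p4) ∧ (p2 ∨ ¬p2) ∧ p2 ∧ p3 ∧ p2)
= ¬¬((p3 ∨ ¬p4 ∧ ¬¬p4) ∧ p2 ∧ p3 ∧ p2)   — complement / identity
= ¬¬((p3 ∨ ¬p4 ∧ p4) ∧ p2 ∧ p3 ∧ p2)   — double negation
= ¬¬(p3 ∧ p2 ∧ p3 ∧ p2)   — complement / identity
= p3 ∧ p2 ∧ p3 ∧ p2   — double negation
= p3 ∧ p2   — idempotence

p3 ∧ p2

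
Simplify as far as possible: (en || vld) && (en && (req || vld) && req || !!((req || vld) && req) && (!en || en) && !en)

(en || vld) && (en && (req || vld) && req || !!((req || vld) && req) && (!en || en) && !en)
= (en || vld) && (en && (req || vld) && req || !!((req || vld) && req) && !en)
= (en || vld) && (en && (req || vld) && req || (req || vld) && req && !en)
= (en || vld) && (req || vld) && req
= (en || vld) && req

(en || vld) && req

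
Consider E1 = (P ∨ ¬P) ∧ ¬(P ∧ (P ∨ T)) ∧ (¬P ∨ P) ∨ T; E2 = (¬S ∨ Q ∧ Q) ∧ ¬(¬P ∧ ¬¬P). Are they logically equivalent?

E1: (P ∨ ¬P) ∧ ¬(P ∧ (P ∨ T)) ∧ (¬P ∨ P) ∨ T
    = (P ∨ ¬P) ∧ ¬(P ∧ (P ∨ T)) ∨ T   [complement / identity]
    = ¬(P ∧ (P ∨ T)) ∨ T   [complement / identity]
    = ¬P ∨ T   [absorption]
E2: (¬S ∨ Q ∧ Q) ∧ ¬(¬P ∧ ¬¬P)
    = (¬S ∨ Q) ∧ ¬(¬P ∧ ¬¬P)   [idempotence]
    = (¬S ∨ Q) ∧ (P ∨ ¬P)   [De Morgan]
    = ¬S ∨ Q   [complement / identity]
These differ: at P=1, Q=0, S=1, T=1, E1 = 1 but E2 = 0.

No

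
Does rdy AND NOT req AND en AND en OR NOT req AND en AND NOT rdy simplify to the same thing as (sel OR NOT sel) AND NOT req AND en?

E1: rdy AND NOT req AND en AND en OR NOT req AND en AND NOT rdy
    = rdy AND NOT req AND en OR NOT req AND en AND NOT rdy   (idempotence)
    = NOT req AND en   (distribution)
E2: (sel OR NOT sel) AND NOT req AND en
    = NOT req AND en   (complement / identity)
Both reduce to NOT req AND en, so they are equivalent.

Yes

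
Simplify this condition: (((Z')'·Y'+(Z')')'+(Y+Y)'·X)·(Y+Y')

Z'+Y'·X

(((Z')'·Y'+(Z')')'+(Y+Y)'·X)·(Y+Y')
= ((Z')'·Y'+(Z')')'+(Y+Y)'·X   [complement / identity]
= ((Z')')'+(Y+Y)'·X   [absorption]
= ((Z')')'+Y'·X   [idempotence]
= Z'+Y'·X   [double negation]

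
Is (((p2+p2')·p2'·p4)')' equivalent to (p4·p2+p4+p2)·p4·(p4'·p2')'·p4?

No

E1: (((p2+p2')·p2'·p4)')'
    = (p2+p2')·p2'·p4
    = p2'·p4
E2: (p4·p2+p4+p2)·p4·(p4'·p2')'·p4
    = (p4·p2+p4+p2)·p4·(p4+p2)·p4
    = (p4+p2)·p4·(p4+p2)·p4
    = (p4+p2)·p4
    = p4
These differ: at p2=1, p4=1, E1 = 0 but E2 = 1.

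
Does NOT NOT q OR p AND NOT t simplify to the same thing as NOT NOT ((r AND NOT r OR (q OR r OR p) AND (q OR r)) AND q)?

No

E1: NOT NOT q OR p AND NOT t
    = q OR p AND NOT t   — double negation
E2: NOT NOT ((r AND NOT r OR (q OR r OR p) AND (q OR r)) AND q)
    = NOT NOT ((r AND NOT r OR q OR r) AND q)   — absorption
    = NOT NOT ((q OR r) AND q)   — complement / identity
    = NOT NOT q   — absorption
    = q   — double negation
These differ: at p=1, q=0, r=0, t=0, E1 = 1 but E2 = 0.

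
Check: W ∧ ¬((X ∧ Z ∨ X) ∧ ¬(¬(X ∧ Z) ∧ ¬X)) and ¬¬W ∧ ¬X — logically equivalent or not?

Yes

E1: W ∧ ¬((X ∧ Z ∨ X) ∧ ¬(¬(X ∧ Z) ∧ ¬X))
    = W ∧ ¬((X ∧ Z ∨ X) ∧ (X ∧ Z ∨ X))
    = W ∧ ¬(X ∧ Z ∨ X)
    = W ∧ ¬X
E2: ¬¬W ∧ ¬X
    = W ∧ ¬X
Both reduce to W ∧ ¬X, so they are equivalent.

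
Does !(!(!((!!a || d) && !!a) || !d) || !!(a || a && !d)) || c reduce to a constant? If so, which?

!(!(!((!!a || d) && !!a) || !d) || !!(a || a && !d)) || c
= !(!(!!!a || !d) || !!(a || a && !d)) || c
= !(!(!a || !d) || !!(a || a && !d)) || c
= !(!(!a || !d) || !!a) || c
= (!a || !d) && !a || c
= !a || c
This depends on a, c, so it is not a constant.

no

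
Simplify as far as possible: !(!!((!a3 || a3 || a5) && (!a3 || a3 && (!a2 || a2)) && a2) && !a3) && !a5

!(!!((!a3 || a3 || a5) && (!a3 || a3 && (!a2 || a2)) && a2) && !a3) && !a5
= !(!!((!a3 || a3 || a5) && (!a3 || a3) && a2) && !a3) && !a5   (complement / identity)
= !(!!((!a3 || a3) && a2) && !a3) && !a5   (absorption)
= !(!!a2 && !a3) && !a5   (complement / identity)
= (!a2 || a3) && !a5   (De Morgan)

(!a2 || a3) && !a5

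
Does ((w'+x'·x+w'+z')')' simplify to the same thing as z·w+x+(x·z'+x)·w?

E1: ((w'+x'·x+w'+z')')'
    = ((w'+w'+z')')'
    = ((w'+z')')'
    = w'+z'
E2: z·w+x+(x·z'+x)·w
    = z·w+x+x·w
    = z·w+x
These differ: at w=0, x=0, z=0, E1 = 1 but E2 = 0.

No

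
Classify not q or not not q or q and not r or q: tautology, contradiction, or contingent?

not q or not not q or q and not r or q
= not q or q or q and not r or q   (double negation)
= not q or q or q   (absorption)
= not q or q   (idempotence)
= True   (complement)

tautology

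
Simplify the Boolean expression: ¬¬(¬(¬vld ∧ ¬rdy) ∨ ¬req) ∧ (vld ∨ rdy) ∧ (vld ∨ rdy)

vld ∨ rdy

¬¬(¬(¬vld ∧ ¬rdy) ∨ ¬req) ∧ (vld ∨ rdy) ∧ (vld ∨ rdy)
= ¬¬(vld ∨ rdy ∨ ¬req) ∧ (vld ∨ rdy) ∧ (vld ∨ rdy)
= (vld ∨ rdy ∨ ¬req) ∧ (vld ∨ rdy) ∧ (vld ∨ rdy)
= (vld ∨ rdy ∨ ¬req) ∧ (vld ∨ rdy)
= vld ∨ rdy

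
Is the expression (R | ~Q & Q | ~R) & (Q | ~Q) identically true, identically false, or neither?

(R | ~Q & Q | ~R) & (Q | ~Q)
= R | ~Q & Q | ~R   (complement / identity)
= R | ~R   (complement / identity)
= 1   (complement)

identically true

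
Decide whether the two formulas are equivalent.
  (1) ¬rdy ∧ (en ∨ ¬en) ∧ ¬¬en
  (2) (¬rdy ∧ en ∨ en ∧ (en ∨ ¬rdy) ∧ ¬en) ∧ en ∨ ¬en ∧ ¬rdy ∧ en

Yes

E1: ¬rdy ∧ (en ∨ ¬en) ∧ ¬¬en
    = ¬rdy ∧ (en ∨ ¬en) ∧ en
    = ¬rdy ∧ en
E2: (¬rdy ∧ en ∨ en ∧ (en ∨ ¬rdy) ∧ ¬en) ∧ en ∨ ¬en ∧ ¬rdy ∧ en
    = (¬rdy ∧ en ∨ en ∧ ¬en) ∧ en ∨ ¬en ∧ ¬rdy ∧ en
    = ¬rdy ∧ en ∧ en ∨ ¬en ∧ ¬rdy ∧ en
    = ¬rdy ∧ en
Both reduce to ¬rdy ∧ en, so they are equivalent.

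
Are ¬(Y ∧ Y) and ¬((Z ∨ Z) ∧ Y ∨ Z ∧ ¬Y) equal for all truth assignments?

No

E1: ¬(Y ∧ Y)
    = ¬Y   — idempotence
E2: ¬((Z ∨ Z) ∧ Y ∨ Z ∧ ¬Y)
    = ¬(Z ∧ Y ∨ Z ∧ ¬Y)   — idempotence
    = ¬Z   — distribution
These differ: at Y=0, Z=1, E1 = 1 but E2 = 0.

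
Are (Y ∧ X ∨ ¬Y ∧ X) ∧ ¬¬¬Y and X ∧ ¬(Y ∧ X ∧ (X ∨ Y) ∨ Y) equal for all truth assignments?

E1: (Y ∧ X ∨ ¬Y ∧ X) ∧ ¬¬¬Y
    = (Y ∧ X ∨ ¬Y ∧ X) ∧ ¬Y   (double negation)
    = X ∧ ¬Y   (distribution)
E2: X ∧ ¬(Y ∧ X ∧ (X ∨ Y) ∨ Y)
    = X ∧ ¬(Y ∧ X ∨ Y)   (absorption)
    = X ∧ ¬Y   (absorption)
Both reduce to X ∧ ¬Y, so they are equivalent.

Yes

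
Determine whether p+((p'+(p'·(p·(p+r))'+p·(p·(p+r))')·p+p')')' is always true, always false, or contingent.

always true

p+((p'+(p'·(p·(p+r))'+p·(p·(p+r))')·p+p')')'
= p+((p'+(p·(p+r))'·p+p')')'   — distribution
= p+((p'+p'·p+p')')'   — absorption
= p+((p'+p')')'   — complement / identity
= p+p'+p'   — double negation
= p+p'   — idempotence
= 1   — complement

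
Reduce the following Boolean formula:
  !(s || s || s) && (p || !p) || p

!(s || s || s) && (p || !p) || p
= !(s || s) && (p || !p) || p
= !(s || s) || p
= !s || p

!s || p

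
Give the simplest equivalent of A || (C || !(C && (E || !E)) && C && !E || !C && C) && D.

A || (C || !(C && (E || !E)) && C && !E || !C && C) && D
= A || (C || !C && C && !E || !C && C) && D
= A || (C || !C && C) && D
= A || C && D

A || C && D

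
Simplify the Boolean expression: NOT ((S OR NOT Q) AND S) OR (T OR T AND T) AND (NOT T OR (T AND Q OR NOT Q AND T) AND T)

NOT ((S OR NOT Q) AND S) OR (T OR T AND T) AND (NOT T OR (T AND Q OR NOT Q AND T) AND T)
= NOT S OR (T OR T AND T) AND (NOT T OR (T AND Q OR NOT Q AND T) AND T)   — absorption
= NOT S OR (T OR T AND T) AND (NOT T OR T AND T)   — distribution
= NOT S OR T AND T OR T AND NOT T   — distribution
= NOT S OR T   — distribution

NOT S OR T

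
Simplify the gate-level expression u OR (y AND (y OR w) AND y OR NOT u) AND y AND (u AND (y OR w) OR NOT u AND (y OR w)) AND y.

u OR (y AND (y OR w) AND y OR NOT u) AND y AND (u AND (y OR w) OR NOT u AND (y OR w)) AND y
= u OR (y AND (y OR w) AND y OR NOT u) AND y AND (y OR w) AND y   — distribution
= u OR y AND (y OR w) AND y   — absorption
= u OR y AND y   — absorption
= u OR y   — idempotence

u OR y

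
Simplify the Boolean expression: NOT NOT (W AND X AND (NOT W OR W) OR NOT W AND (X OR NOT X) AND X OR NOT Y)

NOT NOT (W AND X AND (NOT W OR W) OR NOT W AND (X OR NOT X) AND X OR NOT Y)
= W AND X AND (NOT W OR W) OR NOT W AND (X OR NOT X) AND X OR NOT Y   [double negation]
= W AND X OR NOT W AND (X OR NOT X) AND X OR NOT Y   [complement / identity]
= W AND X OR NOT W AND X OR NOT Y   [complement / identity]
= X OR NOT Y   [distribution]

X OR NOT Y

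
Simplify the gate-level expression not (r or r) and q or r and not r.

not (r or r) and q or r and not r
= not (r or r) and q   [complement / identity]
= not r and q   [idempotence]

not r and q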